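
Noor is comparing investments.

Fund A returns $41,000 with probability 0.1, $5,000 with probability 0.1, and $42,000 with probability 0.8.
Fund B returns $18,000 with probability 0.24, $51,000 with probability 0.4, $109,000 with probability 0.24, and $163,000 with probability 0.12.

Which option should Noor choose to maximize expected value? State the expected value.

Fund B ($70,440)

Fund A = 0.1 × 41000 + 0.1 × 5000 + 0.8 × 42000 = 4100 + 500 + 33600 = 38200
Fund B = 0.24 × 18000 + 0.4 × 51000 + 0.24 × 109000 + 0.12 × 163000 = 4320 + 20400 + 26160 + 19560 = 70440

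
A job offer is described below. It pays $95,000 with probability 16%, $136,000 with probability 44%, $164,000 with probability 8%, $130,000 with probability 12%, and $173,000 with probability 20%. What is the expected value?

EV = 0.16 × 95000 + 0.44 × 136000 + 0.08 × 164000 + 0.12 × 130000 + 0.2 × 173000 = 15200 + 59840 + 13120 + 15600 + 34600 = 138360

$138,360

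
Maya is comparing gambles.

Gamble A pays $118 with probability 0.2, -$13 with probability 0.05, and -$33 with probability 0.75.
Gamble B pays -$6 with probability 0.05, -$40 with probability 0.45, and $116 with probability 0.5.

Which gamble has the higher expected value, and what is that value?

Gamble B ($39.70)

Gamble A = 0.2 × 118 + 0.05 × (-13) + 0.75 × (-33) = 23.6 − 0.65 − 24.75 = -1.8
Gamble B = 0.05 × (-6) + 0.45 × (-40) + 0.5 × 116 = -0.3 − 18 + 58 = 39.7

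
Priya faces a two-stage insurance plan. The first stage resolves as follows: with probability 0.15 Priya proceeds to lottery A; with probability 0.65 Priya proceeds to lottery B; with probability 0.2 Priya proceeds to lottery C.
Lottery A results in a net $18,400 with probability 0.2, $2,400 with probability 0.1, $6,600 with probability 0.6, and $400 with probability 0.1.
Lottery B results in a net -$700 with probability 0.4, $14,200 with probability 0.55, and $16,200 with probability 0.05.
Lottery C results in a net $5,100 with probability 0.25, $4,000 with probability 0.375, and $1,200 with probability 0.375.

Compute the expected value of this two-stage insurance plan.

EV(A) = 0.2 × 18400 + 0.1 × 2400 + 0.6 × 6600 + 0.1 × 400 = 3680 + 240 + 3960 + 40 = 7920
EV(B) = 0.4 × (-700) + 0.55 × 14200 + 0.05 × 16200 = -280 + 7810 + 810 = 8340
EV(C) = 0.25 × 5100 + 0.375 × 4000 + 0.375 × 1200 = 1275 + 1500 + 450 = 3225
Overall = 0.15 × 7920 + 0.65 × 8340 + 0.2 × 3225 = 1188 + 5421 + 645 = 7254

$7,254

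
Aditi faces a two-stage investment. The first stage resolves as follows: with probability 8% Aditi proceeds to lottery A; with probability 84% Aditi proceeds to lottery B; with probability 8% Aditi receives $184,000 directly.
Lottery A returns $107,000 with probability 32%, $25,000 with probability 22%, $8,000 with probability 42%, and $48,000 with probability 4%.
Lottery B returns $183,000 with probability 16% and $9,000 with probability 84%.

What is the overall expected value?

EV(A) = 0.32 × 107000 + 0.22 × 25000 + 0.42 × 8000 + 0.04 × 48000 = 34240 + 5500 + 3360 + 1920 = 45020
EV(B) = 0.16 × 183000 + 0.84 × 9000 = 29280 + 7560 = 36840
Branch C: 184000 (certain)
Overall = 0.08 × 45020 + 0.84 × 36840 + 0.08 × 184000 = 3601.6 + 30945.6 + 14720 = 49267.2

$49,267.20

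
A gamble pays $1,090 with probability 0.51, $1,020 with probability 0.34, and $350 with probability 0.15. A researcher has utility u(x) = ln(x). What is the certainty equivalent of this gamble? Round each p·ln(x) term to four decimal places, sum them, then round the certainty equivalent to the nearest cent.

E[u] = 0.51·ln(1090) + 0.34·ln(1020) + 0.15·ln(350) = 3.5669 + 2.3554 + 0.8787 = 6.8010
CE = e^6.8010 ≈ 898.75

$898.75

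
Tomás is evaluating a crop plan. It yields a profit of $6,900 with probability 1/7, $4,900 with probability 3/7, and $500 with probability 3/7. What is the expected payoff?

EV = 1/7 × 6900 + 3/7 × 4900 + 3/7 × 500 = 985.7143 + 2100 + 214.2857 = 3300

$3,300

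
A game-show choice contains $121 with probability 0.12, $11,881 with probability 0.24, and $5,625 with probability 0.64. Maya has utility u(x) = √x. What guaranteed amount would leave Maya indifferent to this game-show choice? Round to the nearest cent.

E[u] = 0.12·√121 + 0.24·√11881 + 0.64·√5625 = 0.12·11 + 0.24·109 + 0.64·75 = 75.48
CE = (75.48)² = 5697.2304

$5,697.23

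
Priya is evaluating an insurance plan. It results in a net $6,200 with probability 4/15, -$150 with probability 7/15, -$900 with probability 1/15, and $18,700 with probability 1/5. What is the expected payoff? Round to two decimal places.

EV = 4/15 × 6200 + 7/15 × (-150) + 1/15 × (-900) + 1/5 × 18700 = 1653.3333 − 70 − 60 + 3740 = 5263.3333

$5,263.33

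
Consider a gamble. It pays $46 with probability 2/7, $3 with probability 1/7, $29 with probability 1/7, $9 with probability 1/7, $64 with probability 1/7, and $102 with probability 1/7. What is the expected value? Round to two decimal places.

EV = 2/7 × 46 + 1/7 × 3 + 1/7 × 29 + 1/7 × 9 + 1/7 × 64 + 1/7 × 102 = 13.1429 + 0.4286 + 4.1429 + 1.2857 + 9.1429 + 14.5714 = 42.7143

$42.71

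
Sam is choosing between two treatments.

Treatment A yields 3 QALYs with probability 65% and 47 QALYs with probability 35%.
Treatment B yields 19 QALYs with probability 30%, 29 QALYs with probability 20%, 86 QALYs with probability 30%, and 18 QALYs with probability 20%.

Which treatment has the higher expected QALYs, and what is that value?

Treatment B (40.9 QALYs)

Treatment A = 0.65 × 3 + 0.35 × 47 = 1.95 + 16.45 = 18.4
Treatment B = 0.3 × 19 + 0.2 × 29 + 0.3 × 86 + 0.2 × 18 = 5.7 + 5.8 + 25.8 + 3.6 = 40.9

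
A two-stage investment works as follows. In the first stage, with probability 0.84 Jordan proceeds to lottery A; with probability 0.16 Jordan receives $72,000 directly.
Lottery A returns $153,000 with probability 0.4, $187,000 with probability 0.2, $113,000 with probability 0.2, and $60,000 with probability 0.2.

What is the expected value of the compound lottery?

EV(A) = 0.4 × 153000 + 0.2 × 187000 + 0.2 × 113000 + 0.2 × 60000 = 61200 + 37400 + 22600 + 12000 = 133200
Branch B: 72000 (certain)
Overall = 0.84 × 133200 + 0.16 × 72000 = 111888 + 11520 = 123408

$123,408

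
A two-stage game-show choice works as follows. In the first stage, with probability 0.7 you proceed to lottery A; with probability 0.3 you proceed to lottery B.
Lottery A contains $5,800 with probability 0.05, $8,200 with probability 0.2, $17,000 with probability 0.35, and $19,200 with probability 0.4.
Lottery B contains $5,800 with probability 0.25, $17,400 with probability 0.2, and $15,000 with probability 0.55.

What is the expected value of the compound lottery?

EV(A) = 0.05 × 5800 + 0.2 × 8200 + 0.35 × 17000 + 0.4 × 19200 = 290 + 1640 + 5950 + 7680 = 15560
EV(B) = 0.25 × 5800 + 0.2 × 17400 + 0.55 × 15000 = 1450 + 3480 + 8250 = 13180
Overall = 0.7 × 15560 + 0.3 × 13180 = 10892 + 3954 = 14846

$14,846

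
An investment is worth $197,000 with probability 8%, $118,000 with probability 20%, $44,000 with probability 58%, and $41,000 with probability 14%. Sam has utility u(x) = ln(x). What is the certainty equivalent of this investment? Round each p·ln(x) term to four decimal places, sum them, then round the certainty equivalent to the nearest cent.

E[u] = 0.08·ln(197000) + 0.2·ln(118000) + 0.58·ln(44000) + 0.14·ln(41000) = 0.9753 + 2.3357 + 6.2013 + 1.4870 = 10.9993
CE = e^10.9993 ≈ 59832.24

$59,832.24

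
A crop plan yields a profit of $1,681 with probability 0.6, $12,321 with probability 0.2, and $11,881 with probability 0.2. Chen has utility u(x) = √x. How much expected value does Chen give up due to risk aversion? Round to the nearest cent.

E[u] = 0.6·√1681 + 0.2·√12321 + 0.2·√11881 = 0.6·41 + 0.2·111 + 0.2·109 = 68.6
CE = (68.6)² = 4705.96
Risk premium = EV − CE = 5849 − 4705.96 = 1143.04

$1,143.04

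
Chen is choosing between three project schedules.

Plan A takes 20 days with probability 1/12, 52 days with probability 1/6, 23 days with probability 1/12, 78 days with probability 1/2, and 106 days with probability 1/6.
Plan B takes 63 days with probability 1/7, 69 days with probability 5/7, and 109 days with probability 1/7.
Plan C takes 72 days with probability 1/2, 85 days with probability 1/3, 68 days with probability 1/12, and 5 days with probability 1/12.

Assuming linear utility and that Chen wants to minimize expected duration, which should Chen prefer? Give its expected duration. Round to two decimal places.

Plan A = 1/12 × 20 + 1/6 × 52 + 1/12 × 23 + 1/2 × 78 + 1/6 × 106 = 1.6667 + 8.6667 + 1.9167 + 39 + 17.6667 = 68.9167
Plan B = 1/7 × 63 + 5/7 × 69 + 1/7 × 109 = 9 + 49.2857 + 15.5714 = 73.8571
Plan C = 1/2 × 72 + 1/3 × 85 + 1/12 × 68 + 1/12 × 5 = 36 + 28.3333 + 5.6667 + 0.4167 = 70.4167

Plan A (68.92 days)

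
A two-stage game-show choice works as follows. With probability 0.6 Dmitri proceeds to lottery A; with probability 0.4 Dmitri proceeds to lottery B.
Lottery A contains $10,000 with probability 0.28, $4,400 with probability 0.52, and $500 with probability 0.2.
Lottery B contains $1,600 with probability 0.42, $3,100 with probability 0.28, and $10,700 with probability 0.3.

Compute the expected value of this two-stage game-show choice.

$5,012.80

EV(A) = 0.28 × 10000 + 0.52 × 4400 + 0.2 × 500 = 2800 + 2288 + 100 = 5188
EV(B) = 0.42 × 1600 + 0.28 × 3100 + 0.3 × 10700 = 672 + 868 + 3210 = 4750
Overall = 0.6 × 5188 + 0.4 × 4750 = 3112.8 + 1900 = 5012.8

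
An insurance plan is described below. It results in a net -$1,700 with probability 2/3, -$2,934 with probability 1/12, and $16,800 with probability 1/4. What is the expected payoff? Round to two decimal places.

EV = 2/3 × (-1700) + 1/12 × (-2934) + 1/4 × 16800 = -1133.3333 − 244.5 + 4200 = 2822.1667

$2,822.17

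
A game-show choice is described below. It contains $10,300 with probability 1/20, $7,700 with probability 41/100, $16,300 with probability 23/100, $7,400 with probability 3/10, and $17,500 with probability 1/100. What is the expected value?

$9,816

EV = 1/20 × 10300 + 41/100 × 7700 + 23/100 × 16300 + 3/10 × 7400 + 1/100 × 17500 = 515 + 3157 + 3749 + 2220 + 175 = 9816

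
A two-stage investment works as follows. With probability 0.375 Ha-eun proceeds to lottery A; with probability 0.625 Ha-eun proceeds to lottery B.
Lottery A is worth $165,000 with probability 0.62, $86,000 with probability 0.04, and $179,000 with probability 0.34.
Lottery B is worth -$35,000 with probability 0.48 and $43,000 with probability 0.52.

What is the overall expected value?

EV(A) = 0.62 × 165000 + 0.04 × 86000 + 0.34 × 179000 = 102300 + 3440 + 60860 = 166600
EV(B) = 0.48 × (-35000) + 0.52 × 43000 = -16800 + 22360 = 5560
Overall = 0.375 × 166600 + 0.625 × 5560 = 62475 + 3475 = 65950

$65,950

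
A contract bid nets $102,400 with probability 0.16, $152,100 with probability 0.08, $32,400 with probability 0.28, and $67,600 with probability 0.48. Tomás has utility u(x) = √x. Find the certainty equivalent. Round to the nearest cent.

E[u] = 0.16·√102400 + 0.08·√152100 + 0.28·√32400 + 0.48·√67600 = 0.16·320 + 0.08·390 + 0.28·180 + 0.48·260 = 257.6
CE = (257.6)² = 66357.76

$66,357.76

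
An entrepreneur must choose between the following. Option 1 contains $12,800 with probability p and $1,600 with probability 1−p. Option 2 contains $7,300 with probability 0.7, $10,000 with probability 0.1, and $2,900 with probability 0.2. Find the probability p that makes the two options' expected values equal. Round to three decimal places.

EV(Option 2) = 0.7 × 7300 + 0.1 × 10000 + 0.2 × 2900 = 5110 + 1000 + 580 = 6690
p·12800 + (1−p)·1600 = 6690
11200p + 1600 = 6690
p = (6690 − 1600) / 11200

p = 0.454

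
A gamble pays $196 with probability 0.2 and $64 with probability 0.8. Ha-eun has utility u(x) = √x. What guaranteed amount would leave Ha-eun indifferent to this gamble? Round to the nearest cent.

E[u] = 0.2·√196 + 0.8·√64 = 0.2·14 + 0.8·8 = 9.2
CE = (9.2)² = 84.64

$84.64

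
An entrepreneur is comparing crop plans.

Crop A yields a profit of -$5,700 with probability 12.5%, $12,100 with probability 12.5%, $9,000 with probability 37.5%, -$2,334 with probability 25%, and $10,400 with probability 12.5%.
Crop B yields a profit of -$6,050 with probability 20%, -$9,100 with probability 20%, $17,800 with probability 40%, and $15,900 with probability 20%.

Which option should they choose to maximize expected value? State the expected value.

Crop B ($7,270)

Crop A = 0.125 × (-5700) + 0.125 × 12100 + 0.375 × 9000 + 0.25 × (-2334) + 0.125 × 10400 = -712.5 + 1512.5 + 3375 − 583.5 + 1300 = 4891.5
Crop B = 0.2 × (-6050) + 0.2 × (-9100) + 0.4 × 17800 + 0.2 × 15900 = -1210 − 1820 + 7120 + 3180 = 7270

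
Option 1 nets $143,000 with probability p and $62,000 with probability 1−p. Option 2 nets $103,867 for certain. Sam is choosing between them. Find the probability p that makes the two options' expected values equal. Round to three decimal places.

p·143000 + (1−p)·62000 = 103867
81000p + 62000 = 103867
p = (103867 − 62000) / 81000

p = 0.517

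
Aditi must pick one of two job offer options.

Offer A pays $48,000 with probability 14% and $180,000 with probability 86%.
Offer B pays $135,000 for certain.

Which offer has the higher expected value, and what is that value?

Offer A = 0.14 × 48000 + 0.86 × 180000 = 6720 + 154800 = 161520
Offer B: 135000 (certain)

Offer A ($161,520)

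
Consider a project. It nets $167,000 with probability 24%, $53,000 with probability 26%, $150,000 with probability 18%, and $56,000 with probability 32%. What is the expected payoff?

EV = 0.24 × 167000 + 0.26 × 53000 + 0.18 × 150000 + 0.32 × 56000 = 40080 + 13780 + 27000 + 17920 = 98780

$98,780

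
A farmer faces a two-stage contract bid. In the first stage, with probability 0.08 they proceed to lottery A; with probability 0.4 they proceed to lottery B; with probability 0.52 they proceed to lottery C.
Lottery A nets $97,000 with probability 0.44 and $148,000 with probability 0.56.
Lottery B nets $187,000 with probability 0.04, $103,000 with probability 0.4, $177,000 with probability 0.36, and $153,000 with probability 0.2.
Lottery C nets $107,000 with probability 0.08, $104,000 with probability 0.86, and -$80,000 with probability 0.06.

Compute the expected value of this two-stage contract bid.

$115,708.80

EV(A) = 0.44 × 97000 + 0.56 × 148000 = 42680 + 82880 = 125560
EV(B) = 0.04 × 187000 + 0.4 × 103000 + 0.36 × 177000 + 0.2 × 153000 = 7480 + 41200 + 63720 + 30600 = 143000
EV(C) = 0.08 × 107000 + 0.86 × 104000 + 0.06 × (-80000) = 8560 + 89440 − 4800 = 93200
Overall = 0.08 × 125560 + 0.4 × 143000 + 0.52 × 93200 = 10044.8 + 57200 + 48464 = 115708.8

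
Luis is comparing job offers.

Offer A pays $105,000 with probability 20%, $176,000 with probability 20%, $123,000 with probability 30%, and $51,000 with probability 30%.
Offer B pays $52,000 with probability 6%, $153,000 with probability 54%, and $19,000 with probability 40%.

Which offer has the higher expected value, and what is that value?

Offer A = 0.2 × 105000 + 0.2 × 176000 + 0.3 × 123000 + 0.3 × 51000 = 21000 + 35200 + 36900 + 15300 = 108400
Offer B = 0.06 × 52000 + 0.54 × 153000 + 0.4 × 19000 = 3120 + 82620 + 7600 = 93340

Offer A ($108,400)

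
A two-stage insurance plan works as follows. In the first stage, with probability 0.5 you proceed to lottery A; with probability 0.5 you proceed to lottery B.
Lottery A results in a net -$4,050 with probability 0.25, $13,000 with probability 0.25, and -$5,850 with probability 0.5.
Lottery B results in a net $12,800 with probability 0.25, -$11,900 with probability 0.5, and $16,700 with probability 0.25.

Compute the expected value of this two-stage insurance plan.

$368.75

EV(A) = 0.25 × (-4050) + 0.25 × 13000 + 0.5 × (-5850) = -1012.5 + 3250 − 2925 = -687.5
EV(B) = 0.25 × 12800 + 0.5 × (-11900) + 0.25 × 16700 = 3200 − 5950 + 4175 = 1425
Overall = 0.5 × (-687.5) + 0.5 × 1425 = -343.75 + 712.5 = 368.75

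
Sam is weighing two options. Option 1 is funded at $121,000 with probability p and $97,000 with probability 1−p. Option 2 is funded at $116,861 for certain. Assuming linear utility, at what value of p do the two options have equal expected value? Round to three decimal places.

p = 0.828

p·121000 + (1−p)·97000 = 116861
24000p + 97000 = 116861
p = (116861 − 97000) / 24000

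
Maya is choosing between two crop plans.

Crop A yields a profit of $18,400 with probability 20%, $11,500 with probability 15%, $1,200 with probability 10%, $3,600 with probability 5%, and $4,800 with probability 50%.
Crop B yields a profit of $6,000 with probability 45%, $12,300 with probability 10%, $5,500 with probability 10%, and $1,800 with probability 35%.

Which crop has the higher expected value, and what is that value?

Crop A = 0.2 × 18400 + 0.15 × 11500 + 0.1 × 1200 + 0.05 × 3600 + 0.5 × 4800 = 3680 + 1725 + 120 + 180 + 2400 = 8105
Crop B = 0.45 × 6000 + 0.1 × 12300 + 0.1 × 5500 + 0.35 × 1800 = 2700 + 1230 + 550 + 630 = 5110

Crop A ($8,105)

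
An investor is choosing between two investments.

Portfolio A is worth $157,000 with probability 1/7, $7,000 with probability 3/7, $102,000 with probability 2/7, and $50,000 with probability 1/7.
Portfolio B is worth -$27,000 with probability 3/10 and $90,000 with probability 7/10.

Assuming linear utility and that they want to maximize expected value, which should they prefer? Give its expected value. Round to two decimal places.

Portfolio A ($61,714.29)

Portfolio A = 1/7 × 157000 + 3/7 × 7000 + 2/7 × 102000 + 1/7 × 50000 = 22428.5714 + 3000 + 29142.8571 + 7142.8571 = 61714.2857
Portfolio B = 3/10 × (-27000) + 7/10 × 90000 = -8100 + 63000 = 54900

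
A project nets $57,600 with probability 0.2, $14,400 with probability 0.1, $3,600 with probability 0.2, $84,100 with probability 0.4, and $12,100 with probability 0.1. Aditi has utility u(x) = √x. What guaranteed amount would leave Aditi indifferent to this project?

$39,601

E[u] = 0.2·√57600 + 0.1·√14400 + 0.2·√3600 + 0.4·√84100 + 0.1·√12100 = 0.2·240 + 0.1·120 + 0.2·60 + 0.4·290 + 0.1·110 = 199
CE = (199)² = 39601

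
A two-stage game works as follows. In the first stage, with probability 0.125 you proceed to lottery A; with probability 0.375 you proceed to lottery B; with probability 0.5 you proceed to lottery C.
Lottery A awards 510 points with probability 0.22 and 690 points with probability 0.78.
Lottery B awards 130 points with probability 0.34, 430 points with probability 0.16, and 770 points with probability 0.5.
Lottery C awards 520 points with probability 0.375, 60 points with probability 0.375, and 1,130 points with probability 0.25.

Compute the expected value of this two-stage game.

EV(A) = 0.22 × 510 + 0.78 × 690 = 112.2 + 538.2 = 650.4
EV(B) = 0.34 × 130 + 0.16 × 430 + 0.5 × 770 = 44.2 + 68.8 + 385 = 498
EV(C) = 0.375 × 520 + 0.375 × 60 + 0.25 × 1130 = 195 + 22.5 + 282.5 = 500
Overall = 0.125 × 650.4 + 0.375 × 498 + 0.5 × 500 = 81.3 + 186.75 + 250 = 518.05

518.05 points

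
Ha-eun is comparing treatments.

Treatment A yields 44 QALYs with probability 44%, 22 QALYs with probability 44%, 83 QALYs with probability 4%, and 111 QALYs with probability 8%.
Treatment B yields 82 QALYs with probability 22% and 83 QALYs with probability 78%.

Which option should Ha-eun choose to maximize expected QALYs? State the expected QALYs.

Treatment B (82.78 QALYs)

Treatment A = 0.44 × 44 + 0.44 × 22 + 0.04 × 83 + 0.08 × 111 = 19.36 + 9.68 + 3.32 + 8.88 = 41.24
Treatment B = 0.22 × 82 + 0.78 × 83 = 18.04 + 64.74 = 82.78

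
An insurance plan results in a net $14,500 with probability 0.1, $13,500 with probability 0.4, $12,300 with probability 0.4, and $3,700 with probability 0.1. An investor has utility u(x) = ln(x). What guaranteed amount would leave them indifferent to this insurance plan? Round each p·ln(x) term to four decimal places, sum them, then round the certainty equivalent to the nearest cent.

$11,509.18

E[u] = 0.1·ln(14500) + 0.4·ln(13500) + 0.4·ln(12300) + 0.1·ln(3700) = 0.9582 + 3.8042 + 3.7669 + 0.8216 = 9.3509
CE = e^9.3509 ≈ 11509.18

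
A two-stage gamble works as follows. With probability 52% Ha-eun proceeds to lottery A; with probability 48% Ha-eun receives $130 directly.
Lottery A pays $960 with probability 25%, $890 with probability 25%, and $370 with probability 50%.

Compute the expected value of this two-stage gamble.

$399.10

EV(A) = 0.25 × 960 + 0.25 × 890 + 0.5 × 370 = 240 + 222.5 + 185 = 647.5
Branch B: 130 (certain)
Overall = 0.52 × 647.5 + 0.48 × 130 = 336.7 + 62.4 = 399.1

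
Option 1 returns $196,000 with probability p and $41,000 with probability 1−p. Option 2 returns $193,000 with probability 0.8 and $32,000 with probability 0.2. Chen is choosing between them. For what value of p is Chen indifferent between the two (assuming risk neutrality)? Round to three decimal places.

p = 0.773

EV(Option 2) = 0.8 × 193000 + 0.2 × 32000 = 154400 + 6400 = 160800
p·196000 + (1−p)·41000 = 160800
155000p + 41000 = 160800
p = (160800 − 41000) / 155000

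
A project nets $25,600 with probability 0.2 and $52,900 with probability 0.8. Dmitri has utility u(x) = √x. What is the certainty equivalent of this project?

$46,656

E[u] = 0.2·√25600 + 0.8·√52900 = 0.2·160 + 0.8·230 = 216
CE = (216)² = 46656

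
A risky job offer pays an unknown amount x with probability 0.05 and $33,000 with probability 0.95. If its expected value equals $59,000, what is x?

0.05·x + 0.95·33000 = 59000
0.05·x = 59000 − 31350 = 27650
x = 27650 / 0.05 = 553000

x = $553,000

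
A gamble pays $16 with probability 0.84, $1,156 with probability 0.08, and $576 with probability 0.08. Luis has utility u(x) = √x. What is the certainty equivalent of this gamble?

$64

E[u] = 0.84·√16 + 0.08·√1156 + 0.08·√576 = 0.84·4 + 0.08·34 + 0.08·24 = 8
CE = (8)² = 64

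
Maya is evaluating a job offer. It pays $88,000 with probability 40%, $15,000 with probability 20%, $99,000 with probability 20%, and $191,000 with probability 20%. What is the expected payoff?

$96,200

EV = 0.4 × 88000 + 0.2 × 15000 + 0.2 × 99000 + 0.2 × 191000 = 35200 + 3000 + 19800 + 38200 = 96200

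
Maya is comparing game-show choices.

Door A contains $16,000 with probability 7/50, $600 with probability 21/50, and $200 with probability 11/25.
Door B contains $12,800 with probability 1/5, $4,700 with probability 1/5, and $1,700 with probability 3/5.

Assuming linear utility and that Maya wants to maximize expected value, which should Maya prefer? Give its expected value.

Door B ($4,520)

Door A = 7/50 × 16000 + 21/50 × 600 + 11/25 × 200 = 2240 + 252 + 88 = 2580
Door B = 1/5 × 12800 + 1/5 × 4700 + 3/5 × 1700 = 2560 + 940 + 1020 = 4520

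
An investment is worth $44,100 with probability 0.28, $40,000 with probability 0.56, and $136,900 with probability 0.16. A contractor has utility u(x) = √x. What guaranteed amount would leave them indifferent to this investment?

E[u] = 0.28·√44100 + 0.56·√40000 + 0.16·√136900 = 0.28·210 + 0.56·200 + 0.16·370 = 230
CE = (230)² = 52900

$52,900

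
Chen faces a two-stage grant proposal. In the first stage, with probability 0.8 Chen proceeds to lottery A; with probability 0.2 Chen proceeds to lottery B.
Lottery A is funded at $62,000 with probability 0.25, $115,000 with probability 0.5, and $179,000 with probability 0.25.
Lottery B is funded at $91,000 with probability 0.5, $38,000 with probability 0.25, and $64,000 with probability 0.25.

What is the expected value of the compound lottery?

EV(A) = 0.25 × 62000 + 0.5 × 115000 + 0.25 × 179000 = 15500 + 57500 + 44750 = 117750
EV(B) = 0.5 × 91000 + 0.25 × 38000 + 0.25 × 64000 = 45500 + 9500 + 16000 = 71000
Overall = 0.8 × 117750 + 0.2 × 71000 = 94200 + 14200 = 108400

$108,400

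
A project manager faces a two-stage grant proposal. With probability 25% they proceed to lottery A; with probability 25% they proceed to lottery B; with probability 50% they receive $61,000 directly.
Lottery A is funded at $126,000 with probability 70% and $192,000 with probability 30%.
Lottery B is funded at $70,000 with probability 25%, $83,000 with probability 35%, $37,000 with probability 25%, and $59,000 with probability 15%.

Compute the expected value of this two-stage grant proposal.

EV(A) = 0.7 × 126000 + 0.3 × 192000 = 88200 + 57600 = 145800
EV(B) = 0.25 × 70000 + 0.35 × 83000 + 0.25 × 37000 + 0.15 × 59000 = 17500 + 29050 + 9250 + 8850 = 64650
Branch C: 61000 (certain)
Overall = 0.25 × 145800 + 0.25 × 64650 + 0.5 × 61000 = 36450 + 16162.5 + 30500 = 83112.5

$83,112.50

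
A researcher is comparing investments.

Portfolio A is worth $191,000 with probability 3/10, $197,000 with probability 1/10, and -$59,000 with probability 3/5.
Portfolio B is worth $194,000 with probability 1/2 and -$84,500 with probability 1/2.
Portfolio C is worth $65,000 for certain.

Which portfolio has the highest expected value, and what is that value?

Portfolio C ($65,000)

Portfolio A = 3/10 × 191000 + 1/10 × 197000 + 3/5 × (-59000) = 57300 + 19700 − 35400 = 41600
Portfolio B = 1/2 × 194000 + 1/2 × (-84500) = 97000 − 42250 = 54750
Portfolio C: 65000 (certain)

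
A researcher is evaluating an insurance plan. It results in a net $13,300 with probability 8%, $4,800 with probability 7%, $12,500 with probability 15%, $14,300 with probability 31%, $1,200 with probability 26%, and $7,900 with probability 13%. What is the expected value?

$9,047

EV = 0.08 × 13300 + 0.07 × 4800 + 0.15 × 12500 + 0.31 × 14300 + 0.26 × 1200 + 0.13 × 7900 = 1064 + 336 + 1875 + 4433 + 312 + 1027 = 9047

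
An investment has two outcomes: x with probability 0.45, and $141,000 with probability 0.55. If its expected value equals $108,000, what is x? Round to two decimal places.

0.45·x + 0.55·141000 = 108000
0.45·x = 108000 − 77550 = 30450
x = 30450 / 0.45 = 67666.6667

x = $67,666.67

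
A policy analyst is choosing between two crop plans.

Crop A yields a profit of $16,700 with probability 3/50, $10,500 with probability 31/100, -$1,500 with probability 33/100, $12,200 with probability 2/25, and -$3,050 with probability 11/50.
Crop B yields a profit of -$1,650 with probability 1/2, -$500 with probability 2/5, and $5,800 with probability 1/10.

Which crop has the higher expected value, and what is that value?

Crop A ($4,067)

Crop A = 3/50 × 16700 + 31/100 × 10500 + 33/100 × (-1500) + 2/25 × 12200 + 11/50 × (-3050) = 1002 + 3255 − 495 + 976 − 671 = 4067
Crop B = 1/2 × (-1650) + 2/5 × (-500) + 1/10 × 5800 = -825 − 200 + 580 = -445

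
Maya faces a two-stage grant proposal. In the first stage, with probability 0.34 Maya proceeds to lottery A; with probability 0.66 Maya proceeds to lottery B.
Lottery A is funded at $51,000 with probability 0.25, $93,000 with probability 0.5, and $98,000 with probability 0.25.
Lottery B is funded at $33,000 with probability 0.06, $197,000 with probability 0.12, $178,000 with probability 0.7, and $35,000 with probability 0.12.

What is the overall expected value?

$130,392.20

EV(A) = 0.25 × 51000 + 0.5 × 93000 + 0.25 × 98000 = 12750 + 46500 + 24500 = 83750
EV(B) = 0.06 × 33000 + 0.12 × 197000 + 0.7 × 178000 + 0.12 × 35000 = 1980 + 23640 + 124600 + 4200 = 154420
Overall = 0.34 × 83750 + 0.66 × 154420 = 28475 + 101917.2 = 130392.2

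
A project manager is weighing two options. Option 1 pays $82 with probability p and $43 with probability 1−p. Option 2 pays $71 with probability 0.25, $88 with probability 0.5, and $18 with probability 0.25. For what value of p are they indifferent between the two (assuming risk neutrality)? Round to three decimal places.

EV(Option 2) = 0.25 × 71 + 0.5 × 88 + 0.25 × 18 = 17.75 + 44 + 4.5 = 66.25
p·82 + (1−p)·43 = 66.25
39p + 43 = 66.25
p = (66.25 − 43) / 39

p = 0.596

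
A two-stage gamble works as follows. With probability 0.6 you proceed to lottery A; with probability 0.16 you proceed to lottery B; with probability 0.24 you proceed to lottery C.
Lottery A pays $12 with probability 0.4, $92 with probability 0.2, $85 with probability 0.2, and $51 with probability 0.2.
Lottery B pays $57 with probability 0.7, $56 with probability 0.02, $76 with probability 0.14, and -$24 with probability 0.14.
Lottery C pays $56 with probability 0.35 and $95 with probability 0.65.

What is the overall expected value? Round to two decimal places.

$57.49

EV(A) = 0.4 × 12 + 0.2 × 92 + 0.2 × 85 + 0.2 × 51 = 4.8 + 18.4 + 17 + 10.2 = 50.4
EV(B) = 0.7 × 57 + 0.02 × 56 + 0.14 × 76 + 0.14 × (-24) = 39.9 + 1.12 + 10.64 − 3.36 = 48.3
EV(C) = 0.35 × 56 + 0.65 × 95 = 19.6 + 61.75 = 81.35
Overall = 0.6 × 50.4 + 0.16 × 48.3 + 0.24 × 81.35 = 30.24 + 7.728 + 19.524 = 57.492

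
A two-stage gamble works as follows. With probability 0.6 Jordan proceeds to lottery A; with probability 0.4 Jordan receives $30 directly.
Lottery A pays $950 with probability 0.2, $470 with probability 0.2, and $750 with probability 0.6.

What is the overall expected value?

$452.40

EV(A) = 0.2 × 950 + 0.2 × 470 + 0.6 × 750 = 190 + 94 + 450 = 734
Branch B: 30 (certain)
Overall = 0.6 × 734 + 0.4 × 30 = 440.4 + 12 = 452.4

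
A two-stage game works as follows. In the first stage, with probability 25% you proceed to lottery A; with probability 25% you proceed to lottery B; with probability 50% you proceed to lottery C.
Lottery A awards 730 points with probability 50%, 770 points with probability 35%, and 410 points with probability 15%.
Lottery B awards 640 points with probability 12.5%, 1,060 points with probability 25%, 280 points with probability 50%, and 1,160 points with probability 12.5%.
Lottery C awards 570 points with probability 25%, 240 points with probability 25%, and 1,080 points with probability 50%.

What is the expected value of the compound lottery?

EV(A) = 0.5 × 730 + 0.35 × 770 + 0.15 × 410 = 365 + 269.5 + 61.5 = 696
EV(B) = 0.125 × 640 + 0.25 × 1060 + 0.5 × 280 + 0.125 × 1160 = 80 + 265 + 140 + 145 = 630
EV(C) = 0.25 × 570 + 0.25 × 240 + 0.5 × 1080 = 142.5 + 60 + 540 = 742.5
Overall = 0.25 × 696 + 0.25 × 630 + 0.5 × 742.5 = 174 + 157.5 + 371.25 = 702.75

702.75 points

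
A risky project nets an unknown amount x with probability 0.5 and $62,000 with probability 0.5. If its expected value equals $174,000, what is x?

x = $286,000

0.5·x + 0.5·62000 = 174000
0.5·x = 174000 − 31000 = 143000
x = 143000 / 0.5 = 286000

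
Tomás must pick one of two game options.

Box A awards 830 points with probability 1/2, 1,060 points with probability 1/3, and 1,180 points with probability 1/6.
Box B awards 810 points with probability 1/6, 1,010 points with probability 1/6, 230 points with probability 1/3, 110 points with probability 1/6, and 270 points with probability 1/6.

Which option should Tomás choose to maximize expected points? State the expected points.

Box A = 1/2 × 830 + 1/3 × 1060 + 1/6 × 1180 = 415 + 353.3333 + 196.6667 = 965
Box B = 1/6 × 810 + 1/6 × 1010 + 1/3 × 230 + 1/6 × 110 + 1/6 × 270 = 135 + 168.3333 + 76.6667 + 18.3333 + 45 = 443.3333

Box A (965 points)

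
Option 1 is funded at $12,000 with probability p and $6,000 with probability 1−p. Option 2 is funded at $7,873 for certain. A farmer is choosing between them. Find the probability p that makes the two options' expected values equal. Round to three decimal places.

p·12000 + (1−p)·6000 = 7873
6000p + 6000 = 7873
p = (7873 − 6000) / 6000

p = 0.312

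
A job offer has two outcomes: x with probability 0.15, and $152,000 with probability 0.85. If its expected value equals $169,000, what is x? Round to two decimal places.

x = $265,333.33

0.15·x + 0.85·152000 = 169000
0.15·x = 169000 − 129200 = 39800
x = 39800 / 0.15 = 265333.3333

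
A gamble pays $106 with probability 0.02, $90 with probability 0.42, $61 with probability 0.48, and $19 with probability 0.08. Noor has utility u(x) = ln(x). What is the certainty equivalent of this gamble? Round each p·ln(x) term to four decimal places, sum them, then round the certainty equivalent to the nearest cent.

E[u] = 0.02·ln(106) + 0.42·ln(90) + 0.48·ln(61) + 0.08·ln(19) = 0.0933 + 1.8899 + 1.9732 + 0.2356 = 4.1920
CE = e^4.1920 ≈ 66.15

$66.15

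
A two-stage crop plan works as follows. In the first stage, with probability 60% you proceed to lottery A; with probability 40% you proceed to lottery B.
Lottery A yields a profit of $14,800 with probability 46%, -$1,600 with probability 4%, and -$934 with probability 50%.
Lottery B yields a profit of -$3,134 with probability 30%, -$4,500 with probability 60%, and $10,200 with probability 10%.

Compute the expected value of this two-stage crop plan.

$2,718.12

EV(A) = 0.46 × 14800 + 0.04 × (-1600) + 0.5 × (-934) = 6808 − 64 − 467 = 6277
EV(B) = 0.3 × (-3134) + 0.6 × (-4500) + 0.1 × 10200 = -940.2 − 2700 + 1020 = -2620.2
Overall = 0.6 × 6277 + 0.4 × (-2620.2) = 3766.2 − 1048.08 = 2718.12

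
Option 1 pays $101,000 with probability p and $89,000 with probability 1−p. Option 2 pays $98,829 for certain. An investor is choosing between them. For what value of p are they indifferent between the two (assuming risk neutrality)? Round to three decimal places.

p = 0.819

p·101000 + (1−p)·89000 = 98829
12000p + 89000 = 98829
p = (98829 − 89000) / 12000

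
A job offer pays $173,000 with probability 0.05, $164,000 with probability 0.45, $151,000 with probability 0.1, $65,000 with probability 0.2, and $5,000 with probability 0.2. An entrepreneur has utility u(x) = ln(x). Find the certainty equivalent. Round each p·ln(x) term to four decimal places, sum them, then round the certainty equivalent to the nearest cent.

E[u] = 0.05·ln(173000) + 0.45·ln(164000) + 0.1·ln(151000) + 0.2·ln(65000) + 0.2·ln(5000) = 0.6031 + 5.4034 + 1.1925 + 2.2164 + 1.7034 = 11.1188
CE = e^11.1188 ≈ 67426.95

$67,426.95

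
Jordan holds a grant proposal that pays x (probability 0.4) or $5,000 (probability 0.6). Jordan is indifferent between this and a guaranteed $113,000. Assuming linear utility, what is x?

0.4·x + 0.6·5000 = 113000
0.4·x = 113000 − 3000 = 110000
x = 110000 / 0.4 = 275000

x = $275,000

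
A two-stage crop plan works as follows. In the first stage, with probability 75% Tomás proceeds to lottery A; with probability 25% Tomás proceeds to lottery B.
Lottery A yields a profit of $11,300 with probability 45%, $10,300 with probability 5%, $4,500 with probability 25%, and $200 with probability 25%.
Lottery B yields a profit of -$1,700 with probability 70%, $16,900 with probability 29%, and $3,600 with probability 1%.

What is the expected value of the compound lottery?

EV(A) = 0.45 × 11300 + 0.05 × 10300 + 0.25 × 4500 + 0.25 × 200 = 5085 + 515 + 1125 + 50 = 6775
EV(B) = 0.7 × (-1700) + 0.29 × 16900 + 0.01 × 3600 = -1190 + 4901 + 36 = 3747
Overall = 0.75 × 6775 + 0.25 × 3747 = 5081.25 + 936.75 = 6018

$6,018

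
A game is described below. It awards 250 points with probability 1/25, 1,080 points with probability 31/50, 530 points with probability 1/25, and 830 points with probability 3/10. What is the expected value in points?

EV = 1/25 × 250 + 31/50 × 1080 + 1/25 × 530 + 3/10 × 830 = 10 + 669.6 + 21.2 + 249 = 949.8

949.8 points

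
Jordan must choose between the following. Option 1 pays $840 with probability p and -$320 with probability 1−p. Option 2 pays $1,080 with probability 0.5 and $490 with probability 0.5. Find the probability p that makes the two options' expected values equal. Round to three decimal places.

p = 0.953

EV(Option 2) = 0.5 × 1080 + 0.5 × 490 = 540 + 245 = 785
p·840 + (1−p)·(-320) = 785
1160p − 320 = 785
p = (785 + 320) / 1160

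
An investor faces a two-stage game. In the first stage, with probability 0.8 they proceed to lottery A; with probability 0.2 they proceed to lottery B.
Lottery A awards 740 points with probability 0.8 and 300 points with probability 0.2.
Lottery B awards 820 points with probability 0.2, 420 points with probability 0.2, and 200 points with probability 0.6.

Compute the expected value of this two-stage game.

595.2 points

EV(A) = 0.8 × 740 + 0.2 × 300 = 592 + 60 = 652
EV(B) = 0.2 × 820 + 0.2 × 420 + 0.6 × 200 = 164 + 84 + 120 = 368
Overall = 0.8 × 652 + 0.2 × 368 = 521.6 + 73.6 = 595.2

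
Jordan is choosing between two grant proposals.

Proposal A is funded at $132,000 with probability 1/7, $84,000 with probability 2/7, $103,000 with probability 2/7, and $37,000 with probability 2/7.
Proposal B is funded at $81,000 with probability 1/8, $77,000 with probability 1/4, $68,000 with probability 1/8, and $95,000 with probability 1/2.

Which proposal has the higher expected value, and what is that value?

Proposal B ($85,375)

Proposal A = 1/7 × 132000 + 2/7 × 84000 + 2/7 × 103000 + 2/7 × 37000 = 18857.1429 + 24000 + 29428.5714 + 10571.4286 = 82857.1429
Proposal B = 1/8 × 81000 + 1/4 × 77000 + 1/8 × 68000 + 1/2 × 95000 = 10125 + 19250 + 8500 + 47500 = 85375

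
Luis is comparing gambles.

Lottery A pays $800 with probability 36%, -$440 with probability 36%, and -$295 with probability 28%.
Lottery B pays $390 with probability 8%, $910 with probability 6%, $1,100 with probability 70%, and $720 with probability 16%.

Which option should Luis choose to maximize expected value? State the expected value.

Lottery B ($971)

Lottery A = 0.36 × 800 + 0.36 × (-440) + 0.28 × (-295) = 288 − 158.4 − 82.6 = 47
Lottery B = 0.08 × 390 + 0.06 × 910 + 0.7 × 1100 + 0.16 × 720 = 31.2 + 54.6 + 770 + 115.2 = 971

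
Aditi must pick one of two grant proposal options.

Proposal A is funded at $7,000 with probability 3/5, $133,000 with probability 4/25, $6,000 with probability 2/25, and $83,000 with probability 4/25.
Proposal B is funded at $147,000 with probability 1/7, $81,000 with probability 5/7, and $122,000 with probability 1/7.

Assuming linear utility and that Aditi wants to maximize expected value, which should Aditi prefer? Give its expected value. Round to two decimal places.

Proposal A = 3/5 × 7000 + 4/25 × 133000 + 2/25 × 6000 + 4/25 × 83000 = 4200 + 21280 + 480 + 13280 = 39240
Proposal B = 1/7 × 147000 + 5/7 × 81000 + 1/7 × 122000 = 21000 + 57857.1429 + 17428.5714 = 96285.7143

Proposal B ($96,285.71)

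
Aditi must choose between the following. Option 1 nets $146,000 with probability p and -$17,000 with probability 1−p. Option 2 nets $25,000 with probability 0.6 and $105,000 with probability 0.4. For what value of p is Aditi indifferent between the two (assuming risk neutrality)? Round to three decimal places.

p = 0.454

EV(Option 2) = 0.6 × 25000 + 0.4 × 105000 = 15000 + 42000 = 57000
p·146000 + (1−p)·(-17000) = 57000
163000p − 17000 = 57000
p = (57000 + 17000) / 163000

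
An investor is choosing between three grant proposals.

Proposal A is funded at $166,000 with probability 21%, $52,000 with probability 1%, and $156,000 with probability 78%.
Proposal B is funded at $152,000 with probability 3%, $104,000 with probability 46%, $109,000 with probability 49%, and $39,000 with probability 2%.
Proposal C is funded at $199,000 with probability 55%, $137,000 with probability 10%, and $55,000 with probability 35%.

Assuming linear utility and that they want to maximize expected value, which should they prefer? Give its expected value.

Proposal A = 0.21 × 166000 + 0.01 × 52000 + 0.78 × 156000 = 34860 + 520 + 121680 = 157060
Proposal B = 0.03 × 152000 + 0.46 × 104000 + 0.49 × 109000 + 0.02 × 39000 = 4560 + 47840 + 53410 + 780 = 106590
Proposal C = 0.55 × 199000 + 0.1 × 137000 + 0.35 × 55000 = 109450 + 13700 + 19250 = 142400

Proposal A ($157,060)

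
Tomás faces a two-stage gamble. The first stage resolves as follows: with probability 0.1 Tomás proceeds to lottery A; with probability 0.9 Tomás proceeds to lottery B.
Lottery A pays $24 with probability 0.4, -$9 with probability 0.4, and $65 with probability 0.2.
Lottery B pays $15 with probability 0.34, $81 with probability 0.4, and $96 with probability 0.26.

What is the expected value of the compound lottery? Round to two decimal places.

EV(A) = 0.4 × 24 + 0.4 × (-9) + 0.2 × 65 = 9.6 − 3.6 + 13 = 19
EV(B) = 0.34 × 15 + 0.4 × 81 + 0.26 × 96 = 5.1 + 32.4 + 24.96 = 62.46
Overall = 0.1 × 19 + 0.9 × 62.46 = 1.9 + 56.214 = 58.114

$58.11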